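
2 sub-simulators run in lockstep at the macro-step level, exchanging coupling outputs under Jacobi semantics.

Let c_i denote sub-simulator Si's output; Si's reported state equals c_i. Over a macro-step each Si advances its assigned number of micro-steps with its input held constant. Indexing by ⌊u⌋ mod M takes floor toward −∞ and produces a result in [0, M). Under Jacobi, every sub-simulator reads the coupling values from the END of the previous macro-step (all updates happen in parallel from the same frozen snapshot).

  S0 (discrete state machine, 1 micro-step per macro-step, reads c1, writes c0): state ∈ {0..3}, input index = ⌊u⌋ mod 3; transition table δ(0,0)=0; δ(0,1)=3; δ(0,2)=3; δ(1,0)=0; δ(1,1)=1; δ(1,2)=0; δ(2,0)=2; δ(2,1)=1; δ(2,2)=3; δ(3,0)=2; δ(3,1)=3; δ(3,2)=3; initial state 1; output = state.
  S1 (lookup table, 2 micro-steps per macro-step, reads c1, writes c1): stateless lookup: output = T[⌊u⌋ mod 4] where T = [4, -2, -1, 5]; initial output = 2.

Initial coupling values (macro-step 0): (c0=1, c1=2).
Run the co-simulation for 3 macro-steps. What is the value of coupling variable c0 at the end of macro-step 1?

c0 at macro-step 1 = 0

macro 1: S0 reads c1=2 → after 1×micro: 0; S1 reads c1=2 → after 2×micro: -1 ⇒ (c0=0, c1=-1)
macro 2: S0 reads c1=-1 → after 1×micro: 3; S1 reads c1=-1 → after 2×micro: 5 ⇒ (c0=3, c1=5)
macro 3: S0 reads c1=5 → after 1×micro: 3; S1 reads c1=5 → after 2×micro: -2 ⇒ (c0=3, c1=-2)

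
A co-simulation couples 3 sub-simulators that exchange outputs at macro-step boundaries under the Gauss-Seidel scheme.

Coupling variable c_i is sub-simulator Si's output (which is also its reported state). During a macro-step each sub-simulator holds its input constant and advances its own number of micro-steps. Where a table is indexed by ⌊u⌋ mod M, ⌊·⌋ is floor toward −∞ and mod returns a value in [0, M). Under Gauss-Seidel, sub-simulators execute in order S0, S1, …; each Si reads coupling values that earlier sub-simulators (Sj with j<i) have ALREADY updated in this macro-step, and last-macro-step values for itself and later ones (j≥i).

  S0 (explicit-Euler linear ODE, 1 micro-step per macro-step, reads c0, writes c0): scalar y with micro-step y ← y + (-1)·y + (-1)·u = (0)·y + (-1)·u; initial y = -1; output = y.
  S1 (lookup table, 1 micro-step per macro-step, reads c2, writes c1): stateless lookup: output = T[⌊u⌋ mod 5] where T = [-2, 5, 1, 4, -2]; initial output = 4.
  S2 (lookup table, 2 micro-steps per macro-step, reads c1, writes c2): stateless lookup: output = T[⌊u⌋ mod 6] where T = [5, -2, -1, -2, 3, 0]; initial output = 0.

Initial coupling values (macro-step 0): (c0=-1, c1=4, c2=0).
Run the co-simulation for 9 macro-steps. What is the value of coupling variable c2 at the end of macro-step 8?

c2 at macro-step 8 = 3

macro 1: S0 reads c0=-1 → after 1×micro: 1; S1 reads c2=0 → after 1×micro: -2; S2 reads c1=-2 → after 2×micro: 3 ⇒ (c0=1, c1=-2, c2=3)
macro 2: S0 reads c0=1 → after 1×micro: -1; S1 reads c2=3 → after 1×micro: 4; S2 reads c1=4 → after 2×micro: 3 ⇒ (c0=-1, c1=4, c2=3)
macro 3: S0 reads c0=-1 → after 1×micro: 1; S1 reads c2=3 → after 1×micro: 4; S2 reads c1=4 → after 2×micro: 3 ⇒ (c0=1, c1=4, c2=3)
macro 4: S0 reads c0=1 → after 1×micro: -1; S1 reads c2=3 → after 1×micro: 4; S2 reads c1=4 → after 2×micro: 3 ⇒ (c0=-1, c1=4, c2=3)
macro 5: S0 reads c0=-1 → after 1×micro: 1; S1 reads c2=3 → after 1×micro: 4; S2 reads c1=4 → after 2×micro: 3 ⇒ (c0=1, c1=4, c2=3)
macro 6: S0 reads c0=1 → after 1×micro: -1; S1 reads c2=3 → after 1×micro: 4; S2 reads c1=4 → after 2×micro: 3 ⇒ (c0=-1, c1=4, c2=3)
macro 7: S0 reads c0=-1 → after 1×micro: 1; S1 reads c2=3 → after 1×micro: 4; S2 reads c1=4 → after 2×micro: 3 ⇒ (c0=1, c1=4, c2=3)
macro 8: S0 reads c0=1 → after 1×micro: -1; S1 reads c2=3 → after 1×micro: 4; S2 reads c1=4 → after 2×micro: 3 ⇒ (c0=-1, c1=4, c2=3)
macro 9: S0 reads c0=-1 → after 1×micro: 1; S1 reads c2=3 → after 1×micro: 4; S2 reads c1=4 → after 2×micro: 3 ⇒ (c0=1, c1=4, c2=3)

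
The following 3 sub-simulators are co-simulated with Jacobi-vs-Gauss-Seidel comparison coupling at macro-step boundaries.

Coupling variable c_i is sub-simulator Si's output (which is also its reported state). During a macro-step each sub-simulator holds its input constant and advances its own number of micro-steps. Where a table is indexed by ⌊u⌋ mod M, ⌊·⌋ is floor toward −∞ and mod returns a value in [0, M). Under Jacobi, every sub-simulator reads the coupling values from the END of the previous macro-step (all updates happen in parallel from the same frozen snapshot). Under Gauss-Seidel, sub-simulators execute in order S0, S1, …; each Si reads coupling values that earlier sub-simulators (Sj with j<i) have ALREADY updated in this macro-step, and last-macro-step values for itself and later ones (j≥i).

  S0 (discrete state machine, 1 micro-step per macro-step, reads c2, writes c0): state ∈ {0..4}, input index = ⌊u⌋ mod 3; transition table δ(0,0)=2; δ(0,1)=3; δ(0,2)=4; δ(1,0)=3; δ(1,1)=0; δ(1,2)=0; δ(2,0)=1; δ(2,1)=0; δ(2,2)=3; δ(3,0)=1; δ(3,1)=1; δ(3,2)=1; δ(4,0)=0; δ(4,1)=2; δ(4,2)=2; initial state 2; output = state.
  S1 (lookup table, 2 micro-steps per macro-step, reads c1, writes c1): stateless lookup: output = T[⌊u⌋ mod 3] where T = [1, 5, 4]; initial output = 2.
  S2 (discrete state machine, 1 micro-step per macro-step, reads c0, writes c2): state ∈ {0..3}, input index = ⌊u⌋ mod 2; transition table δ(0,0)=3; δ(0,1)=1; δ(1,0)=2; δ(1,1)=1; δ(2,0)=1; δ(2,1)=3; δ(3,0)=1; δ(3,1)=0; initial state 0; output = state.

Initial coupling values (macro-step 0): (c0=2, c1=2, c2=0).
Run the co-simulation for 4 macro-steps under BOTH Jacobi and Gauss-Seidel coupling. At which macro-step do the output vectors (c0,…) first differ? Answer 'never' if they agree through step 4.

[Jacobi] macro 1: S0 reads c2=0 → after 1×micro: 1; S1 reads c1=2 → after 2×micro: 4; S2 reads c0=2 → after 1×micro: 3 ⇒ (c0=1, c1=4, c2=3)
[Jacobi] macro 2: S0 reads c2=3 → after 1×micro: 3; S1 reads c1=4 → after 2×micro: 5; S2 reads c0=1 → after 1×micro: 0 ⇒ (c0=3, c1=5, c2=0)
[Jacobi] macro 3: S0 reads c2=0 → after 1×micro: 1; S1 reads c1=5 → after 2×micro: 4; S2 reads c0=3 → after 1×micro: 1 ⇒ (c0=1, c1=4, c2=1)
[Jacobi] macro 4: S0 reads c2=1 → after 1×micro: 0; S1 reads c1=4 → after 2×micro: 5; S2 reads c0=1 → after 1×micro: 1 ⇒ (c0=0, c1=5, c2=1)
[Gauss-Seidel] macro 1: S0 reads c2=0 → after 1×micro: 1; S1 reads c1=2 → after 2×micro: 4; S2 reads c0=1 → after 1×micro: 1 ⇒ (c0=1, c1=4, c2=1)
[Gauss-Seidel] macro 2: S0 reads c2=1 → after 1×micro: 0; S1 reads c1=4 → after 2×micro: 5; S2 reads c0=0 → after 1×micro: 2 ⇒ (c0=0, c1=5, c2=2)
[Gauss-Seidel] macro 3: S0 reads c2=2 → after 1×micro: 4; S1 reads c1=5 → after 2×micro: 4; S2 reads c0=4 → after 1×micro: 1 ⇒ (c0=4, c1=4, c2=1)
[Gauss-Seidel] macro 4: S0 reads c2=1 → after 1×micro: 2; S1 reads c1=4 → after 2×micro: 5; S2 reads c0=2 → after 1×micro: 2 ⇒ (c0=2, c1=5, c2=2)

first divergence at macro-step: 1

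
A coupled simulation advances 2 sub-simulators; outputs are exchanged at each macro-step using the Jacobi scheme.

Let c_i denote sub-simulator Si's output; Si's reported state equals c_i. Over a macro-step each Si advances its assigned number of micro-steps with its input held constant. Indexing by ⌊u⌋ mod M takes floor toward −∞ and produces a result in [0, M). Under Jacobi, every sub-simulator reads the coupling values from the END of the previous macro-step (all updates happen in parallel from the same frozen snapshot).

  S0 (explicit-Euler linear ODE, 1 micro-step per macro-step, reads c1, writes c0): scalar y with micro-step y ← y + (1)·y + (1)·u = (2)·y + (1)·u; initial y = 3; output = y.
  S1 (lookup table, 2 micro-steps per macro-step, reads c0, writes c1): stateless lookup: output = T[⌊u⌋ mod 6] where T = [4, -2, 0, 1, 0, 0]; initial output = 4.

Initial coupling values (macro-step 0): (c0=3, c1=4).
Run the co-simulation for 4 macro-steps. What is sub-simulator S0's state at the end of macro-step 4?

macro 1: S0 reads c1=4 → after 1×micro: 10; S1 reads c0=3 → after 2×micro: 1 ⇒ (c0=10, c1=1)
macro 2: S0 reads c1=1 → after 1×micro: 21; S1 reads c0=10 → after 2×micro: 0 ⇒ (c0=21, c1=0)
macro 3: S0 reads c1=0 → after 1×micro: 42; S1 reads c0=21 → after 2×micro: 1 ⇒ (c0=42, c1=1)
macro 4: S0 reads c1=1 → after 1×micro: 85; S1 reads c0=42 → after 2×micro: 4 ⇒ (c0=85, c1=4)

S0 state at macro-step 4 = 85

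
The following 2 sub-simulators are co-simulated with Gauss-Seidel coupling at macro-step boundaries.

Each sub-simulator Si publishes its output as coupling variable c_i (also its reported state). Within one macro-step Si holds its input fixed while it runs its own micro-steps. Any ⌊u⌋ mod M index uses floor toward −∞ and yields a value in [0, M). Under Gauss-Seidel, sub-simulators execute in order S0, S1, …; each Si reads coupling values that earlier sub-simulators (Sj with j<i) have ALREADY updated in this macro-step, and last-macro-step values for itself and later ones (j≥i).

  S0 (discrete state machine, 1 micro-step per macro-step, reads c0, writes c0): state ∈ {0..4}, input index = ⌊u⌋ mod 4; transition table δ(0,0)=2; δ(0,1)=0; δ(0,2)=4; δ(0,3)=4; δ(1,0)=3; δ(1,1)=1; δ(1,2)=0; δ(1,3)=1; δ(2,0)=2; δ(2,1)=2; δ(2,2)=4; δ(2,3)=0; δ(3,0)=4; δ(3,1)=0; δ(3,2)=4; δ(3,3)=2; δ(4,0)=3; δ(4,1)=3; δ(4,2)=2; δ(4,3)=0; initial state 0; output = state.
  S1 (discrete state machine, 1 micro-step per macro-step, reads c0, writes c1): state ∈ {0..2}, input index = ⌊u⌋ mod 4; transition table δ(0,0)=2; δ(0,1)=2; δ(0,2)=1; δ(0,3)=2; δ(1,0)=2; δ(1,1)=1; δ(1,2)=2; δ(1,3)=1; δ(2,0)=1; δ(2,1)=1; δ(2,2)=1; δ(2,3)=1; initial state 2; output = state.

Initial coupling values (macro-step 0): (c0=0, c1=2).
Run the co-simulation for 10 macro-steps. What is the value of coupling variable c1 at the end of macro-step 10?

c1 at macro-step 10 = 2

macro 1: S0 reads c0=0 → after 1×micro: 2; S1 reads c0=2 → after 1×micro: 1 ⇒ (c0=2, c1=1)
macro 2: S0 reads c0=2 → after 1×micro: 4; S1 reads c0=4 → after 1×micro: 2 ⇒ (c0=4, c1=2)
macro 3: S0 reads c0=4 → after 1×micro: 3; S1 reads c0=3 → after 1×micro: 1 ⇒ (c0=3, c1=1)
macro 4: S0 reads c0=3 → after 1×micro: 2; S1 reads c0=2 → after 1×micro: 2 ⇒ (c0=2, c1=2)
macro 5: S0 reads c0=2 → after 1×micro: 4; S1 reads c0=4 → after 1×micro: 1 ⇒ (c0=4, c1=1)
macro 6: S0 reads c0=4 → after 1×micro: 3; S1 reads c0=3 → after 1×micro: 1 ⇒ (c0=3, c1=1)
macro 7: S0 reads c0=3 → after 1×micro: 2; S1 reads c0=2 → after 1×micro: 2 ⇒ (c0=2, c1=2)
macro 8: S0 reads c0=2 → after 1×micro: 4; S1 reads c0=4 → after 1×micro: 1 ⇒ (c0=4, c1=1)
macro 9: S0 reads c0=4 → after 1×micro: 3; S1 reads c0=3 → after 1×micro: 1 ⇒ (c0=3, c1=1)
macro 10: S0 reads c0=3 → after 1×micro: 2; S1 reads c0=2 → after 1×micro: 2 ⇒ (c0=2, c1=2)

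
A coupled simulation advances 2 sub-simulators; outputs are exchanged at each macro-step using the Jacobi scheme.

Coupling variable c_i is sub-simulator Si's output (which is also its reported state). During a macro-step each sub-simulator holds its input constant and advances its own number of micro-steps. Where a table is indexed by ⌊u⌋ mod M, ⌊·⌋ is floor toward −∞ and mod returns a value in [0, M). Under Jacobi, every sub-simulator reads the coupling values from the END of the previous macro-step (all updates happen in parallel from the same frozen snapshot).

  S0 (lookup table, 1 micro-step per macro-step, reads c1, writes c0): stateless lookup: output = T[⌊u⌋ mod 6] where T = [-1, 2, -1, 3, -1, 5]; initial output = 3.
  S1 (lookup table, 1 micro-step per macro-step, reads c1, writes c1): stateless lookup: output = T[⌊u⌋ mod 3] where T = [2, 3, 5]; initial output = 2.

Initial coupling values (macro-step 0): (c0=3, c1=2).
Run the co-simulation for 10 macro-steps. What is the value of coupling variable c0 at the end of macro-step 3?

c0 at macro-step 3 = 5

macro 1: S0 reads c1=2 → after 1×micro: -1; S1 reads c1=2 → after 1×micro: 5 ⇒ (c0=-1, c1=5)
macro 2: S0 reads c1=5 → after 1×micro: 5; S1 reads c1=5 → after 1×micro: 5 ⇒ (c0=5, c1=5)
macro 3: S0 reads c1=5 → after 1×micro: 5; S1 reads c1=5 → after 1×micro: 5 ⇒ (c0=5, c1=5)
macro 4: S0 reads c1=5 → after 1×micro: 5; S1 reads c1=5 → after 1×micro: 5 ⇒ (c0=5, c1=5)
macro 5: S0 reads c1=5 → after 1×micro: 5; S1 reads c1=5 → after 1×micro: 5 ⇒ (c0=5, c1=5)
macro 6: S0 reads c1=5 → after 1×micro: 5; S1 reads c1=5 → after 1×micro: 5 ⇒ (c0=5, c1=5)
macro 7: S0 reads c1=5 → after 1×micro: 5; S1 reads c1=5 → after 1×micro: 5 ⇒ (c0=5, c1=5)
macro 8: S0 reads c1=5 → after 1×micro: 5; S1 reads c1=5 → after 1×micro: 5 ⇒ (c0=5, c1=5)
macro 9: S0 reads c1=5 → after 1×micro: 5; S1 reads c1=5 → after 1×micro: 5 ⇒ (c0=5, c1=5)
macro 10: S0 reads c1=5 → after 1×micro: 5; S1 reads c1=5 → after 1×micro: 5 ⇒ (c0=5, c1=5)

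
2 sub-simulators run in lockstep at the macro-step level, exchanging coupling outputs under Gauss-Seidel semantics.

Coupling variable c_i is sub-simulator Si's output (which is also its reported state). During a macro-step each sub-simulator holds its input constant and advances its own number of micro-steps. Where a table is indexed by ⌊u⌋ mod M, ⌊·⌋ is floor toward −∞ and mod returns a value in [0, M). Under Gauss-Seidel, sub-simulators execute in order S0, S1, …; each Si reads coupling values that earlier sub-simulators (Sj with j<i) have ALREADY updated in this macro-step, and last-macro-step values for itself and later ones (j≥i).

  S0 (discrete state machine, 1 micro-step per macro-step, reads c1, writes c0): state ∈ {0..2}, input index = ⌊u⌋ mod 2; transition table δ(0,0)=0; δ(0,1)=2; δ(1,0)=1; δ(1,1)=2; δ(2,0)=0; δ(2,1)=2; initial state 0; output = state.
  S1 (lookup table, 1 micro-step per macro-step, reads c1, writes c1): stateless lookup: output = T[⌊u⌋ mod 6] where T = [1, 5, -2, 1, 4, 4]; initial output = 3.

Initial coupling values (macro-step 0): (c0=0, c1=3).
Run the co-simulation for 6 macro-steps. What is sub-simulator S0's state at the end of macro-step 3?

macro 1: S0 reads c1=3 → after 1×micro: 2; S1 reads c1=3 → after 1×micro: 1 ⇒ (c0=2, c1=1)
macro 2: S0 reads c1=1 → after 1×micro: 2; S1 reads c1=1 → after 1×micro: 5 ⇒ (c0=2, c1=5)
macro 3: S0 reads c1=5 → after 1×micro: 2; S1 reads c1=5 → after 1×micro: 4 ⇒ (c0=2, c1=4)
macro 4: S0 reads c1=4 → after 1×micro: 0; S1 reads c1=4 → after 1×micro: 4 ⇒ (c0=0, c1=4)
macro 5: S0 reads c1=4 → after 1×micro: 0; S1 reads c1=4 → after 1×micro: 4 ⇒ (c0=0, c1=4)
macro 6: S0 reads c1=4 → after 1×micro: 0; S1 reads c1=4 → after 1×micro: 4 ⇒ (c0=0, c1=4)

S0 state at macro-step 3 = 2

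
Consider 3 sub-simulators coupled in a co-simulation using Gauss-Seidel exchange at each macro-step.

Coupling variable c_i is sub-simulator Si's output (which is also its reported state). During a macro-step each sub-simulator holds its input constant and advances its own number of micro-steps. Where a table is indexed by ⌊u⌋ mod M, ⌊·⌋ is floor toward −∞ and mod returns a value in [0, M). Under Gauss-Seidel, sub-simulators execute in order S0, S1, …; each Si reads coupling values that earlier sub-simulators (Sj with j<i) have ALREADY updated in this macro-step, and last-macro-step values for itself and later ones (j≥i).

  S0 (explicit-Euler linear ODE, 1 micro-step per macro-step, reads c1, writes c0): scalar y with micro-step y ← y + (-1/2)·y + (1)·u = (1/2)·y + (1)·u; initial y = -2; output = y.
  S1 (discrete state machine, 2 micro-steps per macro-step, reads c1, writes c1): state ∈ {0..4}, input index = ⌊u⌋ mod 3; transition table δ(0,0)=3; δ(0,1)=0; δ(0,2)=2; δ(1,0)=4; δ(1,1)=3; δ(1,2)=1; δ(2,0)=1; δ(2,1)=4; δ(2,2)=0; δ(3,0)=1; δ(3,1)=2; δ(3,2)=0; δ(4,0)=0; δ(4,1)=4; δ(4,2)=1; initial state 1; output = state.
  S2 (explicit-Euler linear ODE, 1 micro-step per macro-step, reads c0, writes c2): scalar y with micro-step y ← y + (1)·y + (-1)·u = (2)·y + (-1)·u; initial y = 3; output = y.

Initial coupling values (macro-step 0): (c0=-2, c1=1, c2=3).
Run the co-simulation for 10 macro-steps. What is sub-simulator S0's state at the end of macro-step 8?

macro 1: S0 reads c1=1 → after 1×micro: 0; S1 reads c1=1 → after 2×micro: 2; S2 reads c0=0 → after 1×micro: 6 ⇒ (c0=0, c1=2, c2=6)
macro 2: S0 reads c1=2 → after 1×micro: 2; S1 reads c1=2 → after 2×micro: 2; S2 reads c0=2 → after 1×micro: 10 ⇒ (c0=2, c1=2, c2=10)
macro 3: S0 reads c1=2 → after 1×micro: 3; S1 reads c1=2 → after 2×micro: 2; S2 reads c0=3 → after 1×micro: 17 ⇒ (c0=3, c1=2, c2=17)
macro 4: S0 reads c1=2 → after 1×micro: 7/2; S1 reads c1=2 → after 2×micro: 2; S2 reads c0=7/2 → after 1×micro: 61/2 ⇒ (c0=7/2, c1=2, c2=61/2)
macro 5: S0 reads c1=2 → after 1×micro: 15/4; S1 reads c1=2 → after 2×micro: 2; S2 reads c0=15/4 → after 1×micro: 229/4 ⇒ (c0=15/4, c1=2, c2=229/4)
macro 6: S0 reads c1=2 → after 1×micro: 31/8; S1 reads c1=2 → after 2×micro: 2; S2 reads c0=31/8 → after 1×micro: 885/8 ⇒ (c0=31/8, c1=2, c2=885/8)
macro 7: S0 reads c1=2 → after 1×micro: 63/16; S1 reads c1=2 → after 2×micro: 2; S2 reads c0=63/16 → after 1×micro: 3477/16 ⇒ (c0=63/16, c1=2, c2=3477/16)
macro 8: S0 reads c1=2 → after 1×micro: 127/32; S1 reads c1=2 → after 2×micro: 2; S2 reads c0=127/32 → after 1×micro: 13781/32 ⇒ (c0=127/32, c1=2, c2=13781/32)
macro 9: S0 reads c1=2 → after 1×micro: 255/64; S1 reads c1=2 → after 2×micro: 2; S2 reads c0=255/64 → after 1×micro: 54869/64 ⇒ (c0=255/64, c1=2, c2=54869/64)
macro 10: S0 reads c1=2 → after 1×micro: 511/128; S1 reads c1=2 → after 2×micro: 2; S2 reads c0=511/128 → after 1×micro: 218965/128 ⇒ (c0=511/128, c1=2, c2=218965/128)

S0 state at macro-step 8 = 127/32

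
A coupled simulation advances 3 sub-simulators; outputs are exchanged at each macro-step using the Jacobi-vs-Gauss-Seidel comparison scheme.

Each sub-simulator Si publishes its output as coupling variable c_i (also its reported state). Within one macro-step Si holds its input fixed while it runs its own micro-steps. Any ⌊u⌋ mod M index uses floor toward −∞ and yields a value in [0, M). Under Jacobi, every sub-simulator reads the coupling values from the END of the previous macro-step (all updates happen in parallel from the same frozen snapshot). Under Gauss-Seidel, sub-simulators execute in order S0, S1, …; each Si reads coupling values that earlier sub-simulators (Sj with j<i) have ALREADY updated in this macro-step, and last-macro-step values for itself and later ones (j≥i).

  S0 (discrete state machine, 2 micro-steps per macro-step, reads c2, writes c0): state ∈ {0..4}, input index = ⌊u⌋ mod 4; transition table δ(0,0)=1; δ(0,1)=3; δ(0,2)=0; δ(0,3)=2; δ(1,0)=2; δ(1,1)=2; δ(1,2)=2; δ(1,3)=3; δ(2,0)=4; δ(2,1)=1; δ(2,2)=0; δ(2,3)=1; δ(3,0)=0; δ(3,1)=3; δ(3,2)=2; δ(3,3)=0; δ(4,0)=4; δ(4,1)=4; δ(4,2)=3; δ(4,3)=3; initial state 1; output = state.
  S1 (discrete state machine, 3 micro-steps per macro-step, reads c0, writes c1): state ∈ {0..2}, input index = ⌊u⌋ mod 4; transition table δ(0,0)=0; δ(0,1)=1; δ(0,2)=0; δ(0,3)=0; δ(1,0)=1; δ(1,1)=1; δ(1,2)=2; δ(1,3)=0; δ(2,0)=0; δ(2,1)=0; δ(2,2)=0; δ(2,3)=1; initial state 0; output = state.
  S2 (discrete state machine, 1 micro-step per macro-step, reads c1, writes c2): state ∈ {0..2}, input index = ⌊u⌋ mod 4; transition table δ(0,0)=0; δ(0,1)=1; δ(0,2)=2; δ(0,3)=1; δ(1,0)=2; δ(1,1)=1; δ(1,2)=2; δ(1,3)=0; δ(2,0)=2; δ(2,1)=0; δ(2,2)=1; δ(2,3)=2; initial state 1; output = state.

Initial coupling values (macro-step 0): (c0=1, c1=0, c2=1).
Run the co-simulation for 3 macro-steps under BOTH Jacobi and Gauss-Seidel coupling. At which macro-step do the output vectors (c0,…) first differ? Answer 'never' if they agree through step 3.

first divergence at macro-step: 1

[Jacobi] macro 1: S0 reads c2=1 → after 2×micro: 1; S1 reads c0=1 → after 3×micro: 1; S2 reads c1=0 → after 1×micro: 2 ⇒ (c0=1, c1=1, c2=2)
[Jacobi] macro 2: S0 reads c2=2 → after 2×micro: 0; S1 reads c0=1 → after 3×micro: 1; S2 reads c1=1 → after 1×micro: 0 ⇒ (c0=0, c1=1, c2=0)
[Jacobi] macro 3: S0 reads c2=0 → after 2×micro: 2; S1 reads c0=0 → after 3×micro: 1; S2 reads c1=1 → after 1×micro: 1 ⇒ (c0=2, c1=1, c2=1)
[Gauss-Seidel] macro 1: S0 reads c2=1 → after 2×micro: 1; S1 reads c0=1 → after 3×micro: 1; S2 reads c1=1 → after 1×micro: 1 ⇒ (c0=1, c1=1, c2=1)
[Gauss-Seidel] macro 2: S0 reads c2=1 → after 2×micro: 1; S1 reads c0=1 → after 3×micro: 1; S2 reads c1=1 → after 1×micro: 1 ⇒ (c0=1, c1=1, c2=1)
[Gauss-Seidel] macro 3: S0 reads c2=1 → after 2×micro: 1; S1 reads c0=1 → after 3×micro: 1; S2 reads c1=1 → after 1×micro: 1 ⇒ (c0=1, c1=1, c2=1)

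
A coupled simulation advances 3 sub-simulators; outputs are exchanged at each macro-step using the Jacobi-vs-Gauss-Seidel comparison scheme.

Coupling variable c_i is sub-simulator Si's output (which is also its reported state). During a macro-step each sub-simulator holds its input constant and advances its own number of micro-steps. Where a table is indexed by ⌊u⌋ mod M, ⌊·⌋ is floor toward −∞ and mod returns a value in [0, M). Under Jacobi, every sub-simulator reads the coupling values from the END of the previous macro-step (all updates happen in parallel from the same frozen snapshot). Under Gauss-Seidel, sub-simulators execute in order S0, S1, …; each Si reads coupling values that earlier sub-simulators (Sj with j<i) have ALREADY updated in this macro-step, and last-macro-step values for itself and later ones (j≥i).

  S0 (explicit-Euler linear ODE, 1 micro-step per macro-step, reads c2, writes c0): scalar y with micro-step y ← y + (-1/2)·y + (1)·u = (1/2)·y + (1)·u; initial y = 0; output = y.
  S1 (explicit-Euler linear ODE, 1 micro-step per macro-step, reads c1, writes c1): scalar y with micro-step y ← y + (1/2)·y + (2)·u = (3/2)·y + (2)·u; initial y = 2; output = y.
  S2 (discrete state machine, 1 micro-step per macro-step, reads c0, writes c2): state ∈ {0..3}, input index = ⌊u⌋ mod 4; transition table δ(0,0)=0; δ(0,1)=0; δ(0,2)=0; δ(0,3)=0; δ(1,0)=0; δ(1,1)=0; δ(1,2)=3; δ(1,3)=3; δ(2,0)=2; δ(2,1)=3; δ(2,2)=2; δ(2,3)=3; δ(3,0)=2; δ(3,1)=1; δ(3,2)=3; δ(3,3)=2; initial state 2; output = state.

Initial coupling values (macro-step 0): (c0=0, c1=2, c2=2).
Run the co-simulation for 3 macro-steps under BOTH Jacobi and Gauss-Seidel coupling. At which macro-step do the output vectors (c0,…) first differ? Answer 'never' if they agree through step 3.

[Jacobi] macro 1: S0 reads c2=2 → after 1×micro: 2; S1 reads c1=2 → after 1×micro: 7; S2 reads c0=0 → after 1×micro: 2 ⇒ (c0=2, c1=7, c2=2)
[Jacobi] macro 2: S0 reads c2=2 → after 1×micro: 3; S1 reads c1=7 → after 1×micro: 49/2; S2 reads c0=2 → after 1×micro: 2 ⇒ (c0=3, c1=49/2, c2=2)
[Jacobi] macro 3: S0 reads c2=2 → after 1×micro: 7/2; S1 reads c1=49/2 → after 1×micro: 343/4; S2 reads c0=3 → after 1×micro: 3 ⇒ (c0=7/2, c1=343/4, c2=3)
[Gauss-Seidel] macro 1: S0 reads c2=2 → after 1×micro: 2; S1 reads c1=2 → after 1×micro: 7; S2 reads c0=2 → after 1×micro: 2 ⇒ (c0=2, c1=7, c2=2)
[Gauss-Seidel] macro 2: S0 reads c2=2 → after 1×micro: 3; S1 reads c1=7 → after 1×micro: 49/2; S2 reads c0=3 → after 1×micro: 3 ⇒ (c0=3, c1=49/2, c2=3)
[Gauss-Seidel] macro 3: S0 reads c2=3 → after 1×micro: 9/2; S1 reads c1=49/2 → after 1×micro: 343/4; S2 reads c0=9/2 → after 1×micro: 2 ⇒ (c0=9/2, c1=343/4, c2=2)

first divergence at macro-step: 2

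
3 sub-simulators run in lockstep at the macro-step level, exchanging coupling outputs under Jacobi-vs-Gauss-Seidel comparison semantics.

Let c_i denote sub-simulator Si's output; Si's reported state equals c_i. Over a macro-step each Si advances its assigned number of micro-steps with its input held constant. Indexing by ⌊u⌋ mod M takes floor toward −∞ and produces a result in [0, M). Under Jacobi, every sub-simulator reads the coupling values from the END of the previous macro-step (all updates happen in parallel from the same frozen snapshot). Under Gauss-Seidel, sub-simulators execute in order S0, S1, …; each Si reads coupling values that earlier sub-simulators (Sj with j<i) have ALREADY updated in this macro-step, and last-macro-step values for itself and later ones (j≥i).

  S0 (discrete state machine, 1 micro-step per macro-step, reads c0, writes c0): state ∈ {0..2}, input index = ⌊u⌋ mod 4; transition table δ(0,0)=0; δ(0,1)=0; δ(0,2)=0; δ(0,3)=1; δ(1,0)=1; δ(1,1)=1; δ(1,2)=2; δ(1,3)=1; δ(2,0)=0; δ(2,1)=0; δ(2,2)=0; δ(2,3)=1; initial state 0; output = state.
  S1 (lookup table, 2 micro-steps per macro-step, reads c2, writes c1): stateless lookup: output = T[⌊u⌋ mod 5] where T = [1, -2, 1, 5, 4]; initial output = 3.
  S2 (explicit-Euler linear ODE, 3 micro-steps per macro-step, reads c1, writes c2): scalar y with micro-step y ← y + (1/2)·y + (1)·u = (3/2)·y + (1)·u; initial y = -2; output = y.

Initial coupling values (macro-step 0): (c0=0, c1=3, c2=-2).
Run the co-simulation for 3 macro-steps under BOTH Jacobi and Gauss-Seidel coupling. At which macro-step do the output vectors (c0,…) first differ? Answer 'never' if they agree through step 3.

[Jacobi] macro 1: S0 reads c0=0 → after 1×micro: 0; S1 reads c2=-2 → after 2×micro: 5; S2 reads c1=3 → after 3×micro: 15/2 ⇒ (c0=0, c1=5, c2=15/2)
[Jacobi] macro 2: S0 reads c0=0 → after 1×micro: 0; S1 reads c2=15/2 → after 2×micro: 1; S2 reads c1=5 → after 3×micro: 785/16 ⇒ (c0=0, c1=1, c2=785/16)
[Jacobi] macro 3: S0 reads c0=0 → after 1×micro: 0; S1 reads c2=785/16 → after 2×micro: 4; S2 reads c1=1 → after 3×micro: 21803/128 ⇒ (c0=0, c1=4, c2=21803/128)
[Gauss-Seidel] macro 1: S0 reads c0=0 → after 1×micro: 0; S1 reads c2=-2 → after 2×micro: 5; S2 reads c1=5 → after 3×micro: 17 ⇒ (c0=0, c1=5, c2=17)
[Gauss-Seidel] macro 2: S0 reads c0=0 → after 1×micro: 0; S1 reads c2=17 → after 2×micro: 1; S2 reads c1=1 → after 3×micro: 497/8 ⇒ (c0=0, c1=1, c2=497/8)
[Gauss-Seidel] macro 3: S0 reads c0=0 → after 1×micro: 0; S1 reads c2=497/8 → after 2×micro: 1; S2 reads c1=1 → after 3×micro: 13723/64 ⇒ (c0=0, c1=1, c2=13723/64)

first divergence at macro-step: 1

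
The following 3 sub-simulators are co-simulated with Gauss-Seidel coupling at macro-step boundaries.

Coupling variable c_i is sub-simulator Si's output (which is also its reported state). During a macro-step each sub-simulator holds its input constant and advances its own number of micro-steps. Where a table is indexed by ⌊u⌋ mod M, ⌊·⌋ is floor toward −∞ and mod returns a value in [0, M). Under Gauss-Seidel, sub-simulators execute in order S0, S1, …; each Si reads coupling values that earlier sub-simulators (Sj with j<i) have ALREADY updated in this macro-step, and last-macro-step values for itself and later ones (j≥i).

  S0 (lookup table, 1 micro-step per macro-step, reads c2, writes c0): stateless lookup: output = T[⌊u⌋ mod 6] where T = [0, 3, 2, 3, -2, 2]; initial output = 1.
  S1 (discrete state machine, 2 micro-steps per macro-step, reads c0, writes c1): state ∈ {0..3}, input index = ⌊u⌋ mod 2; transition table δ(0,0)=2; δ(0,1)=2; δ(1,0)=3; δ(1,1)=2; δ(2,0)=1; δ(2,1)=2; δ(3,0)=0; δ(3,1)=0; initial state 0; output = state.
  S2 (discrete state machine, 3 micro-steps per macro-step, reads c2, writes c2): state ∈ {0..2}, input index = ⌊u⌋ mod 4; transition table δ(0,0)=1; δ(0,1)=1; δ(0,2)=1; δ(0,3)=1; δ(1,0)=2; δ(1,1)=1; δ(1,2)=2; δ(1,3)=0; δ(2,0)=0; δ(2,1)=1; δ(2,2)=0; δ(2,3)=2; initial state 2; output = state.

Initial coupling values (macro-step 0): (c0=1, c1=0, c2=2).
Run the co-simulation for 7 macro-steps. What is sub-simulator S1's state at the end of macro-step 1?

macro 1: S0 reads c2=2 → after 1×micro: 2; S1 reads c0=2 → after 2×micro: 1; S2 reads c2=2 → after 3×micro: 2 ⇒ (c0=2, c1=1, c2=2)
macro 2: S0 reads c2=2 → after 1×micro: 2; S1 reads c0=2 → after 2×micro: 0; S2 reads c2=2 → after 3×micro: 2 ⇒ (c0=2, c1=0, c2=2)
macro 3: S0 reads c2=2 → after 1×micro: 2; S1 reads c0=2 → after 2×micro: 1; S2 reads c2=2 → after 3×micro: 2 ⇒ (c0=2, c1=1, c2=2)
macro 4: S0 reads c2=2 → after 1×micro: 2; S1 reads c0=2 → after 2×micro: 0; S2 reads c2=2 → after 3×micro: 2 ⇒ (c0=2, c1=0, c2=2)
macro 5: S0 reads c2=2 → after 1×micro: 2; S1 reads c0=2 → after 2×micro: 1; S2 reads c2=2 → after 3×micro: 2 ⇒ (c0=2, c1=1, c2=2)
macro 6: S0 reads c2=2 → after 1×micro: 2; S1 reads c0=2 → after 2×micro: 0; S2 reads c2=2 → after 3×micro: 2 ⇒ (c0=2, c1=0, c2=2)
macro 7: S0 reads c2=2 → after 1×micro: 2; S1 reads c0=2 → after 2×micro: 1; S2 reads c2=2 → after 3×micro: 2 ⇒ (c0=2, c1=1, c2=2)

S1 state at macro-step 1 = 1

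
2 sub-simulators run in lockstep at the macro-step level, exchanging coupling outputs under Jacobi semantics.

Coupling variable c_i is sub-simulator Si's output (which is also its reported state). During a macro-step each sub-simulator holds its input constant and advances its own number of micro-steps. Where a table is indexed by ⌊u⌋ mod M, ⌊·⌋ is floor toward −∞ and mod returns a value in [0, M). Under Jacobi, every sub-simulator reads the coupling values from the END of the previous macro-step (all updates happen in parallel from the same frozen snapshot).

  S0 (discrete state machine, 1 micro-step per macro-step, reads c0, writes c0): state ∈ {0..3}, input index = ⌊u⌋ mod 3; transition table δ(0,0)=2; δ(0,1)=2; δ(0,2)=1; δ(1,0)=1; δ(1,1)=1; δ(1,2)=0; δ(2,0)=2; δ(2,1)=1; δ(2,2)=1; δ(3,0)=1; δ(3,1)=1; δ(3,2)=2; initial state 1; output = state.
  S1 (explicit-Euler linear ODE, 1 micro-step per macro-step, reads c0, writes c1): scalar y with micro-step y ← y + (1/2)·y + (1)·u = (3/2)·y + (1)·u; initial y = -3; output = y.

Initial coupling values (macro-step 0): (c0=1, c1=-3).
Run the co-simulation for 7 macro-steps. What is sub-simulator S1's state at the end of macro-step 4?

S1 state at macro-step 4 = -113/16

macro 1: S0 reads c0=1 → after 1×micro: 1; S1 reads c0=1 → after 1×micro: -7/2 ⇒ (c0=1, c1=-7/2)
macro 2: S0 reads c0=1 → after 1×micro: 1; S1 reads c0=1 → after 1×micro: -17/4 ⇒ (c0=1, c1=-17/4)
macro 3: S0 reads c0=1 → after 1×micro: 1; S1 reads c0=1 → after 1×micro: -43/8 ⇒ (c0=1, c1=-43/8)
macro 4: S0 reads c0=1 → after 1×micro: 1; S1 reads c0=1 → after 1×micro: -113/16 ⇒ (c0=1, c1=-113/16)
macro 5: S0 reads c0=1 → after 1×micro: 1; S1 reads c0=1 → after 1×micro: -307/32 ⇒ (c0=1, c1=-307/32)
macro 6: S0 reads c0=1 → after 1×micro: 1; S1 reads c0=1 → after 1×micro: -857/64 ⇒ (c0=1, c1=-857/64)
macro 7: S0 reads c0=1 → after 1×micro: 1; S1 reads c0=1 → after 1×micro: -2443/128 ⇒ (c0=1, c1=-2443/128)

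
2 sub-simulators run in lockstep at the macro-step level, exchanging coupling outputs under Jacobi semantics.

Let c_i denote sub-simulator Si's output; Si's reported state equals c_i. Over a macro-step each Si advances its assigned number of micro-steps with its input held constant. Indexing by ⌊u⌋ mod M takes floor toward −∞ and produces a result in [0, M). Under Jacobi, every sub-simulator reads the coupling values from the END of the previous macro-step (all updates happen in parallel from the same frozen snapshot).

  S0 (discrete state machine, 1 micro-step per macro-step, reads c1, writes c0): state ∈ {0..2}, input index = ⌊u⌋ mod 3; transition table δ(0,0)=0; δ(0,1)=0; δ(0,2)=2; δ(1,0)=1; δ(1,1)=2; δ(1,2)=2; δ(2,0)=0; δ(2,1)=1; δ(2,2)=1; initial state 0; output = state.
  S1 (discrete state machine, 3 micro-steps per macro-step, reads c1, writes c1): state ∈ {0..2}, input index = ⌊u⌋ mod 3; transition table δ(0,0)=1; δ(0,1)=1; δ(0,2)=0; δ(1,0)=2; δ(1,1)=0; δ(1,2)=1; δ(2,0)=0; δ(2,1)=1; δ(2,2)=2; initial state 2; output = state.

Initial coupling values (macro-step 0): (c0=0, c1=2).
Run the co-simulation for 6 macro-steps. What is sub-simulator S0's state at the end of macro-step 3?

S0 state at macro-step 3 = 2

macro 1: S0 reads c1=2 → after 1×micro: 2; S1 reads c1=2 → after 3×micro: 2 ⇒ (c0=2, c1=2)
macro 2: S0 reads c1=2 → after 1×micro: 1; S1 reads c1=2 → after 3×micro: 2 ⇒ (c0=1, c1=2)
macro 3: S0 reads c1=2 → after 1×micro: 2; S1 reads c1=2 → after 3×micro: 2 ⇒ (c0=2, c1=2)
macro 4: S0 reads c1=2 → after 1×micro: 1; S1 reads c1=2 → after 3×micro: 2 ⇒ (c0=1, c1=2)
macro 5: S0 reads c1=2 → after 1×micro: 2; S1 reads c1=2 → after 3×micro: 2 ⇒ (c0=2, c1=2)
macro 6: S0 reads c1=2 → after 1×micro: 1; S1 reads c1=2 → after 3×micro: 2 ⇒ (c0=1, c1=2)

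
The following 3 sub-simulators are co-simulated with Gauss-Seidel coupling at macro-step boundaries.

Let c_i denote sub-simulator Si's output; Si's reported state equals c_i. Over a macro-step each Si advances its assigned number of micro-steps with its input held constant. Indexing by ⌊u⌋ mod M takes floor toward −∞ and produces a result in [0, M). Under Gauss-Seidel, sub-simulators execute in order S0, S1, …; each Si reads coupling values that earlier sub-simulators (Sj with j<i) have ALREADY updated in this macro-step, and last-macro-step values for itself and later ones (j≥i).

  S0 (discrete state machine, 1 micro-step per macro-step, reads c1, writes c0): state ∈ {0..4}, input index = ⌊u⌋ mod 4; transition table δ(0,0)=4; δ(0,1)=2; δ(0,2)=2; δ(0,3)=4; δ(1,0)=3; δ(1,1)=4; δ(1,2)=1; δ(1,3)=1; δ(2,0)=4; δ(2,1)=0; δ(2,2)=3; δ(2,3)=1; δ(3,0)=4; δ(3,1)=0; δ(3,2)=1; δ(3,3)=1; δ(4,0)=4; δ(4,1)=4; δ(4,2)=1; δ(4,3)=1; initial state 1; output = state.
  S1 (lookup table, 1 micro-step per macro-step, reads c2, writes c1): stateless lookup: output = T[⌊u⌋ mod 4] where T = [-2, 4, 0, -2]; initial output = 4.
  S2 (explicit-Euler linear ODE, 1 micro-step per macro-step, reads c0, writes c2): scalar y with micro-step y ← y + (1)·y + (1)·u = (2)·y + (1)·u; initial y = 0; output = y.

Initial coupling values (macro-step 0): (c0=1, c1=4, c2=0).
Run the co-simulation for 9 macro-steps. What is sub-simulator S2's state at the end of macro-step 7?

macro 1: S0 reads c1=4 → after 1×micro: 3; S1 reads c2=0 → after 1×micro: -2; S2 reads c0=3 → after 1×micro: 3 ⇒ (c0=3, c1=-2, c2=3)
macro 2: S0 reads c1=-2 → after 1×micro: 1; S1 reads c2=3 → after 1×micro: -2; S2 reads c0=1 → after 1×micro: 7 ⇒ (c0=1, c1=-2, c2=7)
macro 3: S0 reads c1=-2 → after 1×micro: 1; S1 reads c2=7 → after 1×micro: -2; S2 reads c0=1 → after 1×micro: 15 ⇒ (c0=1, c1=-2, c2=15)
macro 4: S0 reads c1=-2 → after 1×micro: 1; S1 reads c2=15 → after 1×micro: -2; S2 reads c0=1 → after 1×micro: 31 ⇒ (c0=1, c1=-2, c2=31)
macro 5: S0 reads c1=-2 → after 1×micro: 1; S1 reads c2=31 → after 1×micro: -2; S2 reads c0=1 → after 1×micro: 63 ⇒ (c0=1, c1=-2, c2=63)
macro 6: S0 reads c1=-2 → after 1×micro: 1; S1 reads c2=63 → after 1×micro: -2; S2 reads c0=1 → after 1×micro: 127 ⇒ (c0=1, c1=-2, c2=127)
macro 7: S0 reads c1=-2 → after 1×micro: 1; S1 reads c2=127 → after 1×micro: -2; S2 reads c0=1 → after 1×micro: 255 ⇒ (c0=1, c1=-2, c2=255)
macro 8: S0 reads c1=-2 → after 1×micro: 1; S1 reads c2=255 → after 1×micro: -2; S2 reads c0=1 → after 1×micro: 511 ⇒ (c0=1, c1=-2, c2=511)
macro 9: S0 reads c1=-2 → after 1×micro: 1; S1 reads c2=511 → after 1×micro: -2; S2 reads c0=1 → after 1×micro: 1023 ⇒ (c0=1, c1=-2, c2=1023)

S2 state at macro-step 7 = 255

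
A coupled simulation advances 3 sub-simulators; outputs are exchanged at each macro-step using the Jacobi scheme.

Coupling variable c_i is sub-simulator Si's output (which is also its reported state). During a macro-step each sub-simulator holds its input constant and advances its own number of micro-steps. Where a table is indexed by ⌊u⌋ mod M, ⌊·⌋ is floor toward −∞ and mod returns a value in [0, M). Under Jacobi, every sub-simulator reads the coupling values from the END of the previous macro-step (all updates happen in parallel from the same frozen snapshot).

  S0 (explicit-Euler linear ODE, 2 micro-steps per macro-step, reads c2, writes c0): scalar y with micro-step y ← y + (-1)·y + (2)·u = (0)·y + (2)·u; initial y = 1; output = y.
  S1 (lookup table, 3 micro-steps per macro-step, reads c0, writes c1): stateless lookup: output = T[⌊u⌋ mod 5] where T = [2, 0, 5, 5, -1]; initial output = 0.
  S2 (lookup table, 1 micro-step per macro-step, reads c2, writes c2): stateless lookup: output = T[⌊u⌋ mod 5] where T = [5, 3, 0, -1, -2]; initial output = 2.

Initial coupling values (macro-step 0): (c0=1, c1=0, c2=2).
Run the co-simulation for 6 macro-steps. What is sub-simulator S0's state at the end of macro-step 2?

S0 state at macro-step 2 = 0

macro 1: S0 reads c2=2 → after 2×micro: 4; S1 reads c0=1 → after 3×micro: 0; S2 reads c2=2 → after 1×micro: 0 ⇒ (c0=4, c1=0, c2=0)
macro 2: S0 reads c2=0 → after 2×micro: 0; S1 reads c0=4 → after 3×micro: -1; S2 reads c2=0 → after 1×micro: 5 ⇒ (c0=0, c1=-1, c2=5)
macro 3: S0 reads c2=5 → after 2×micro: 10; S1 reads c0=0 → after 3×micro: 2; S2 reads c2=5 → after 1×micro: 5 ⇒ (c0=10, c1=2, c2=5)
macro 4: S0 reads c2=5 → after 2×micro: 10; S1 reads c0=10 → after 3×micro: 2; S2 reads c2=5 → after 1×micro: 5 ⇒ (c0=10, c1=2, c2=5)
macro 5: S0 reads c2=5 → after 2×micro: 10; S1 reads c0=10 → after 3×micro: 2; S2 reads c2=5 → after 1×micro: 5 ⇒ (c0=10, c1=2, c2=5)
macro 6: S0 reads c2=5 → after 2×micro: 10; S1 reads c0=10 → after 3×micro: 2; S2 reads c2=5 → after 1×micro: 5 ⇒ (c0=10, c1=2, c2=5)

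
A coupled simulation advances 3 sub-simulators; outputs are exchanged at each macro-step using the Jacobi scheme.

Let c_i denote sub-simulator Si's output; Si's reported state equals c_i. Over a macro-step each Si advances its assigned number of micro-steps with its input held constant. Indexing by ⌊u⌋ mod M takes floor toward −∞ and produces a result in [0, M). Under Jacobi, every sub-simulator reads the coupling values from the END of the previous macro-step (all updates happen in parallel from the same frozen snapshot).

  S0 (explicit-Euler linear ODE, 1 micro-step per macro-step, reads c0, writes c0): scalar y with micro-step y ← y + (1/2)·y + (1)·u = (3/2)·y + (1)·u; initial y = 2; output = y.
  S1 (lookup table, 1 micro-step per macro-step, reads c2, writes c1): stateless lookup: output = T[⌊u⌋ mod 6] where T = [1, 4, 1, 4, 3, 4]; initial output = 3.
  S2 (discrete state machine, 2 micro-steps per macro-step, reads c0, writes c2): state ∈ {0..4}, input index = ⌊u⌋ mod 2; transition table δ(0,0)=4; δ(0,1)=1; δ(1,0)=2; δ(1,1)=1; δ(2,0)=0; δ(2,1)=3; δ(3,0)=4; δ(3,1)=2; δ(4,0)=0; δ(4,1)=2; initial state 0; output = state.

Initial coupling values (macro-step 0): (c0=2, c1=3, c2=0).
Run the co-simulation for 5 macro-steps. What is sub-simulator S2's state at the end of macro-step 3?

macro 1: S0 reads c0=2 → after 1×micro: 5; S1 reads c2=0 → after 1×micro: 1; S2 reads c0=2 → after 2×micro: 0 ⇒ (c0=5, c1=1, c2=0)
macro 2: S0 reads c0=5 → after 1×micro: 25/2; S1 reads c2=0 → after 1×micro: 1; S2 reads c0=5 → after 2×micro: 1 ⇒ (c0=25/2, c1=1, c2=1)
macro 3: S0 reads c0=25/2 → after 1×micro: 125/4; S1 reads c2=1 → after 1×micro: 4; S2 reads c0=25/2 → after 2×micro: 0 ⇒ (c0=125/4, c1=4, c2=0)
macro 4: S0 reads c0=125/4 → after 1×micro: 625/8; S1 reads c2=0 → after 1×micro: 1; S2 reads c0=125/4 → after 2×micro: 1 ⇒ (c0=625/8, c1=1, c2=1)
macro 5: S0 reads c0=625/8 → after 1×micro: 3125/16; S1 reads c2=1 → after 1×micro: 4; S2 reads c0=625/8 → after 2×micro: 0 ⇒ (c0=3125/16, c1=4, c2=0)

S2 state at macro-step 3 = 0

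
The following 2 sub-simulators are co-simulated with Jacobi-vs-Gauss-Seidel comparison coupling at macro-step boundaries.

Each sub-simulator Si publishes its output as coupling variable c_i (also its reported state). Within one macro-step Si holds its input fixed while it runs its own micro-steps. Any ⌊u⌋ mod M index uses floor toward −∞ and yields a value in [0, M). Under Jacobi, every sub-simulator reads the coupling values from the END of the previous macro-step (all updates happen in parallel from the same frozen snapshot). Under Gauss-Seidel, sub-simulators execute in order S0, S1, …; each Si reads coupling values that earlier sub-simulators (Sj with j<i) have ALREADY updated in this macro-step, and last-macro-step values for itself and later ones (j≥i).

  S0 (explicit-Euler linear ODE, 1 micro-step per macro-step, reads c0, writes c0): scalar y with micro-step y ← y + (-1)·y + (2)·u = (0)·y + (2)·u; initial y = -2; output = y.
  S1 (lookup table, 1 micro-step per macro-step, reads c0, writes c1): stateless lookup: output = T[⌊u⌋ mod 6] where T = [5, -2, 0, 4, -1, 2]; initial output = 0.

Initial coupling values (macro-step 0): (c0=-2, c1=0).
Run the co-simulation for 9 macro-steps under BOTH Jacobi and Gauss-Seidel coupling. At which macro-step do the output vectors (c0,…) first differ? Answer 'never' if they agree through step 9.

[Jacobi] macro 1: S0 reads c0=-2 → after 1×micro: -4; S1 reads c0=-2 → after 1×micro: -1 ⇒ (c0=-4, c1=-1)
[Jacobi] macro 2: S0 reads c0=-4 → after 1×micro: -8; S1 reads c0=-4 → after 1×micro: 0 ⇒ (c0=-8, c1=0)
[Jacobi] macro 3: S0 reads c0=-8 → after 1×micro: -16; S1 reads c0=-8 → after 1×micro: -1 ⇒ (c0=-16, c1=-1)
[Jacobi] macro 4: S0 reads c0=-16 → after 1×micro: -32; S1 reads c0=-16 → after 1×micro: 0 ⇒ (c0=-32, c1=0)
[Jacobi] macro 5: S0 reads c0=-32 → after 1×micro: -64; S1 reads c0=-32 → after 1×micro: -1 ⇒ (c0=-64, c1=-1)
[Jacobi] macro 6: S0 reads c0=-64 → after 1×micro: -128; S1 reads c0=-64 → after 1×micro: 0 ⇒ (c0=-128, c1=0)
[Jacobi] macro 7: S0 reads c0=-128 → after 1×micro: -256; S1 reads c0=-128 → after 1×micro: -1 ⇒ (c0=-256, c1=-1)
[Jacobi] macro 8: S0 reads c0=-256 → after 1×micro: -512; S1 reads c0=-256 → after 1×micro: 0 ⇒ (c0=-512, c1=0)
[Jacobi] macro 9: S0 reads c0=-512 → after 1×micro: -1024; S1 reads c0=-512 → after 1×micro: -1 ⇒ (c0=-1024, c1=-1)
[Gauss-Seidel] macro 1: S0 reads c0=-2 → after 1×micro: -4; S1 reads c0=-4 → after 1×micro: 0 ⇒ (c0=-4, c1=0)
[Gauss-Seidel] macro 2: S0 reads c0=-4 → after 1×micro: -8; S1 reads c0=-8 → after 1×micro: -1 ⇒ (c0=-8, c1=-1)
[Gauss-Seidel] macro 3: S0 reads c0=-8 → after 1×micro: -16; S1 reads c0=-16 → after 1×micro: 0 ⇒ (c0=-16, c1=0)
[Gauss-Seidel] macro 4: S0 reads c0=-16 → after 1×micro: -32; S1 reads c0=-32 → after 1×micro: -1 ⇒ (c0=-32, c1=-1)
[Gauss-Seidel] macro 5: S0 reads c0=-32 → after 1×micro: -64; S1 reads c0=-64 → after 1×micro: 0 ⇒ (c0=-64, c1=0)
[Gauss-Seidel] macro 6: S0 reads c0=-64 → after 1×micro: -128; S1 reads c0=-128 → after 1×micro: -1 ⇒ (c0=-128, c1=-1)
[Gauss-Seidel] macro 7: S0 reads c0=-128 → after 1×micro: -256; S1 reads c0=-256 → after 1×micro: 0 ⇒ (c0=-256, c1=0)
[Gauss-Seidel] macro 8: S0 reads c0=-256 → after 1×micro: -512; S1 reads c0=-512 → after 1×micro: -1 ⇒ (c0=-512, c1=-1)
[Gauss-Seidel] macro 9: S0 reads c0=-512 → after 1×micro: -1024; S1 reads c0=-1024 → after 1×micro: 0 ⇒ (c0=-1024, c1=0)

first divergence at macro-step: 1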